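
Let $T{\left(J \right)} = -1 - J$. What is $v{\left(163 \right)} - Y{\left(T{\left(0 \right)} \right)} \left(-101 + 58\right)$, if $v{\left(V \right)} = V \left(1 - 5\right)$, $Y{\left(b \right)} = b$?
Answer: $-695$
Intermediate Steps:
$v{\left(V \right)} = - 4 V$ ($v{\left(V \right)} = V \left(-4\right) = - 4 V$)
$v{\left(163 \right)} - Y{\left(T{\left(0 \right)} \right)} \left(-101 + 58\right) = \left(-4\right) 163 - \left(-1 - 0\right) \left(-101 + 58\right) = -652 - \left(-1 + 0\right) \left(-43\right) = -652 - \left(-1\right) \left(-43\right) = -652 - 43 = -695$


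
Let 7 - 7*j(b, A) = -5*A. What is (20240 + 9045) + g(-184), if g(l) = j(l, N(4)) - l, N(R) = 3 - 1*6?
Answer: 206275/7 ≈ 29468.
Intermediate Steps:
N(R) = -3 (N(R) = 3 - 6 = -3)
j(b, A) = 1 + 5*A/7 (j(b, A) = 1 - (-5)*A/7 = 1 + 5*A/7)
g(l) = -8/7 - l (g(l) = (1 + (5/7)*(-3)) - l = (1 - 15/7) - l = -8/7 - l)
(20240 + 9045) + g(-184) = (20240 + 9045) + (-8/7 - 1*(-184)) = 29285 + (-8/7 + 184) = 29285 + 1280/7 = 206275/7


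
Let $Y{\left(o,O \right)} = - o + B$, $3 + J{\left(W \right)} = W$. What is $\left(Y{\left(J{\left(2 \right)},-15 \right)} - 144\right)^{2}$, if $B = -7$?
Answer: $22500$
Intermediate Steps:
$J{\left(W \right)} = -3 + W$
$Y{\left(o,O \right)} = -7 - o$ ($Y{\left(o,O \right)} = - o - 7 = -7 - o$)
$\left(Y{\left(J{\left(2 \right)},-15 \right)} - 144\right)^{2} = \left(\left(-7 - \left(-3 + 2\right)\right) - 144\right)^{2} = \left(\left(-7 - -1\right) - 144\right)^{2} = \left(\left(-7 + 1\right) - 144\right)^{2} = \left(-6 - 144\right)^{2} = \left(-150\right)^{2} = 22500$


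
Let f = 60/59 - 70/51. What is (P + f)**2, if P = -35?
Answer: 11317768225/9054081 ≈ 1250.0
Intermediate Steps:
f = -1070/3009 (f = 60*(1/59) - 70*1/51 = 60/59 - 70/51 = -1070/3009 ≈ -0.35560)
(P + f)**2 = (-35 - 1070/3009)**2 = (-106385/3009)**2 = 11317768225/9054081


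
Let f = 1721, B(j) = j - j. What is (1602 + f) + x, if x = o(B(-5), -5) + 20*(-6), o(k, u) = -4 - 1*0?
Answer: 3199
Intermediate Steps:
B(j) = 0
o(k, u) = -4 (o(k, u) = -4 + 0 = -4)
x = -124 (x = -4 + 20*(-6) = -4 - 120 = -124)
(1602 + f) + x = (1602 + 1721) - 124 = 3323 - 124 = 3199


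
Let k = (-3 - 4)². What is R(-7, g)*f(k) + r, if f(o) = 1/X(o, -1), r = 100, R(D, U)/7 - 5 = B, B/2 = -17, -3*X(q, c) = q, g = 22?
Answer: 787/7 ≈ 112.43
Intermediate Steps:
X(q, c) = -q/3
B = -34 (B = 2*(-17) = -34)
R(D, U) = -203 (R(D, U) = 35 + 7*(-34) = 35 - 238 = -203)
k = 49 (k = (-7)² = 49)
f(o) = -3/o (f(o) = 1/(-o/3) = -3/o)
R(-7, g)*f(k) + r = -(-609)/49 + 100 = -203*(-3/49) + 100 = 87/7 + 100 = 787/7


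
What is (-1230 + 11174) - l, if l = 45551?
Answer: -35607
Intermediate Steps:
(-1230 + 11174) - l = (-1230 + 11174) - 1*45551 = 9944 - 45551 = -35607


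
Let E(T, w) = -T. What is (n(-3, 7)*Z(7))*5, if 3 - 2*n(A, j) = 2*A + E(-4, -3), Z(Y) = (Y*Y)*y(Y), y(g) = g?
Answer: 8575/2 ≈ 4287.5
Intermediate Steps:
Z(Y) = Y³ (Z(Y) = (Y*Y)*Y = Y²*Y = Y³)
n(A, j) = -½ - A (n(A, j) = 3/2 - (2*A - 1*(-4))/2 = 3/2 - (2*A + 4)/2 = 3/2 - (4 + 2*A)/2 = 3/2 + (-2 - A) = -½ - A)
(n(-3, 7)*Z(7))*5 = ((-½ - 1*(-3))*7³)*5 = ((-½ + 3)*343)*5 = ((5/2)*343)*5 = (1715/2)*5 = 8575/2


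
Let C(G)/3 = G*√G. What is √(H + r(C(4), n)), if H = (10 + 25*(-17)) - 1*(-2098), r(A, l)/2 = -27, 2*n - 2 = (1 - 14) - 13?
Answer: 3*√181 ≈ 40.361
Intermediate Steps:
C(G) = 3*G^(3/2) (C(G) = 3*(G*√G) = 3*G^(3/2))
n = -12 (n = 1 + ((1 - 14) - 13)/2 = 1 + (-13 - 13)/2 = 1 + (½)*(-26) = 1 - 13 = -12)
r(A, l) = -54 (r(A, l) = 2*(-27) = -54)
H = 1683 (H = (10 - 425) + 2098 = -415 + 2098 = 1683)
√(H + r(C(4), n)) = √(1683 - 54) = √1629 = 3*√181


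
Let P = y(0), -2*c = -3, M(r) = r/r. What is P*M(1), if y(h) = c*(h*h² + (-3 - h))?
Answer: -9/2 ≈ -4.5000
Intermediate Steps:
M(r) = 1
c = 3/2 (c = -½*(-3) = 3/2 ≈ 1.5000)
y(h) = -9/2 - 3*h/2 + 3*h³/2 (y(h) = 3*(h*h² + (-3 - h))/2 = 3*(h³ + (-3 - h))/2 = 3*(-3 + h³ - h)/2 = -9/2 - 3*h/2 + 3*h³/2)
P = -9/2 (P = -9/2 - 3/2*0 + (3/2)*0³ = -9/2 + 0 + (3/2)*0 = -9/2 + 0 + 0 = -9/2 ≈ -4.5000)
P*M(1) = -9/2*1 = -9/2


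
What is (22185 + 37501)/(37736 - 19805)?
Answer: 59686/17931 ≈ 3.3286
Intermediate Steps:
(22185 + 37501)/(37736 - 19805) = 59686/17931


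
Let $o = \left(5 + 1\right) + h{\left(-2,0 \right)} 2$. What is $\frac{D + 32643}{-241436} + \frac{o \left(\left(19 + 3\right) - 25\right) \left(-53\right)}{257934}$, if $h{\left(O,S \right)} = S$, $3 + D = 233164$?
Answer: $- \frac{2847064958}{2594773051} \approx -1.0972$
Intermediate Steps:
$D = 233161$ ($D = -3 + 233164 = 233161$)
$o = 6$ ($o = \left(5 + 1\right) + 0 \cdot 2 = 6 + 0 = 6$)
$\frac{D + 32643}{-241436} + \frac{o \left(\left(19 + 3\right) - 25\right) \left(-53\right)}{257934} = \frac{233161 + 32643}{-241436} + \frac{6 \left(\left(19 + 3\right) - 25\right) \left(-53\right)}{257934} = 265804 \left(- \frac{1}{241436}\right) + 6 \left(22 - 25\right) \left(-53\right) \frac{1}{257934} = - \frac{66451}{60359} + 6 \left(-3\right) \left(-53\right) \frac{1}{257934} = - \frac{66451}{60359} + \left(-18\right) \left(-53\right) \frac{1}{257934} = - \frac{66451}{60359} + 954 \cdot \frac{1}{257934} = - \frac{66451}{60359} + \frac{159}{42989} = - \frac{2847064958}{2594773051}$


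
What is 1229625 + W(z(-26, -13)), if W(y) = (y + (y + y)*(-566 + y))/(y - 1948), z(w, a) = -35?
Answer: 2438304340/1983 ≈ 1.2296e+6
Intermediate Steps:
W(y) = (y + 2*y*(-566 + y))/(-1948 + y) (W(y) = (y + (2*y)*(-566 + y))/(-1948 + y) = (y + 2*y*(-566 + y))/(-1948 + y))
1229625 + W(z(-26, -13)) = 1229625 - 35*(-1131 + 2*(-35))/(-1948 - 35) = 1229625 - 35*(-1131 - 70)/(-1983) = 1229625 - 35*(-1/1983)*(-1201) = 1229625 - 42035/1983 = 2438304340/1983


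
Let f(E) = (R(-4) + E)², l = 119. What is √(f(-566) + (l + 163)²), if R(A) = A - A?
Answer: 2*√99970 ≈ 632.36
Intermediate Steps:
R(A) = 0
f(E) = E² (f(E) = (0 + E)² = E²)
√(f(-566) + (l + 163)²) = √((-566)² + (119 + 163)²) = √(320356 + 282²) = √(320356 + 79524) = √399880 = 2*√99970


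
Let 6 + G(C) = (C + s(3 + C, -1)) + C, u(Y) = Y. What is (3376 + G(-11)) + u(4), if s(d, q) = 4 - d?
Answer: 3364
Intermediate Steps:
G(C) = -5 + C (G(C) = -6 + ((C + (4 - (3 + C))) + C) = -6 + ((C + (4 + (-3 - C))) + C) = -6 + ((C + (1 - C)) + C) = -6 + (1 + C) = -5 + C)
(3376 + G(-11)) + u(4) = (3376 + (-5 - 11)) + 4 = (3376 - 16) + 4 = 3360 + 4 = 3364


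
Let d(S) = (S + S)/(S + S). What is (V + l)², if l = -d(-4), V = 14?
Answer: 169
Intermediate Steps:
d(S) = 1 (d(S) = (2*S)/((2*S)) = (2*S)*(1/(2*S)) = 1)
l = -1 (l = -1*1 = -1)
(V + l)² = (14 - 1)² = 13² = 169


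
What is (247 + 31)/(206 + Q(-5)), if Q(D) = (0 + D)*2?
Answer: 139/98 ≈ 1.4184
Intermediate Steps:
Q(D) = 2*D (Q(D) = D*2 = 2*D)
(247 + 31)/(206 + Q(-5)) = (247 + 31)/(206 + 2*(-5)) = 278/(206 - 10) = 278/196 = 278*(1/196) = 139/98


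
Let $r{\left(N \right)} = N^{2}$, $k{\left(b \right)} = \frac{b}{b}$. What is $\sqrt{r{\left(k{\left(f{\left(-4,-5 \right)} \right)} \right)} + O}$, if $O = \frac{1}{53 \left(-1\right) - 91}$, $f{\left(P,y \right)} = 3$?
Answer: $\frac{\sqrt{143}}{12} \approx 0.99652$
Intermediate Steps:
$k{\left(b \right)} = 1$
$O = - \frac{1}{144}$ ($O = \frac{1}{-53 - 91} = \frac{1}{-144} = - \frac{1}{144} \approx -0.0069444$)
$\sqrt{r{\left(k{\left(f{\left(-4,-5 \right)} \right)} \right)} + O} = \sqrt{1^{2} - \frac{1}{144}} = \sqrt{1 - \frac{1}{144}} = \sqrt{\frac{143}{144}} = \frac{\sqrt{143}}{12}$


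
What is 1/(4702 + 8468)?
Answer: 1/13170 ≈ 7.5930e-5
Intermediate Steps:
1/(4702 + 8468) = 1/13170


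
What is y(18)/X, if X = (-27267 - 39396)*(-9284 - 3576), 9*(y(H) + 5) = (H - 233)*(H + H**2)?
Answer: -545/57152412 ≈ -9.5359e-6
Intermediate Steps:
y(H) = -5 + (-233 + H)*(H + H**2)/9 (y(H) = -5 + ((H - 233)*(H + H**2))/9 = -5 + ((-233 + H)*(H + H**2))/9 = -5 + (-233 + H)*(H + H**2)/9)
X = 857286180 (X = -66663*(-12860) = 857286180)
y(18)/X = (-5 - 233/9*18 - 232/9*18**2 + (1/9)*18**3)/857286180 = (-5 - 466 - 232/9*324 + (1/9)*5832)*(1/857286180) = (-5 - 466 - 8352 + 648)*(1/857286180) = -8175*1/857286180 = -545/57152412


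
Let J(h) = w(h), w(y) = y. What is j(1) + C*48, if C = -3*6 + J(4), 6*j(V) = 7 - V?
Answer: -671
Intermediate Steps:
J(h) = h
j(V) = 7/6 - V/6 (j(V) = (7 - V)/6 = 7/6 - V/6)
C = -14 (C = -3*6 + 4 = -18 + 4 = -14)
j(1) + C*48 = (7/6 - 1/6*1) - 14*48 = (7/6 - 1/6) - 672 = 1 - 672 = -671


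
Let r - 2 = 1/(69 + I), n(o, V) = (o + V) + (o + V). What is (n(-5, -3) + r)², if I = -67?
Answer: 729/4 ≈ 182.25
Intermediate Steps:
n(o, V) = 2*V + 2*o (n(o, V) = (V + o) + (V + o) = 2*V + 2*o)
r = 5/2 (r = 2 + 1/(69 - 67) = 2 + 1/2 = 2 + ½ = 5/2 ≈ 2.5000)
(n(-5, -3) + r)² = ((2*(-3) + 2*(-5)) + 5/2)² = ((-6 - 10) + 5/2)² = (-16 + 5/2)² = (-27/2)² = 729/4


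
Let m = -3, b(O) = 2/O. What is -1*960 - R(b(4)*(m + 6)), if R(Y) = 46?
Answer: -1006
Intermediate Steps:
-1*960 - R(b(4)*(m + 6)) = -1*960 - 1*46 = -960 - 46 = -1006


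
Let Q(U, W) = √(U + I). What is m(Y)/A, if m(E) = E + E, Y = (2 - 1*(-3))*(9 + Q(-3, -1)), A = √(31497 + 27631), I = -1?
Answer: √14782*(45 + 10*I)/14782 ≈ 0.37012 + 0.08225*I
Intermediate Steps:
Q(U, W) = √(-1 + U) (Q(U, W) = √(U - 1) = √(-1 + U))
A = 2*√14782 (A = √59128 = 2*√14782 ≈ 243.16)
Y = 45 + 10*I (Y = (2 - 1*(-3))*(9 + √(-1 - 3)) = (2 + 3)*(9 + √(-4)) = 5*(9 + 2*I) = 45 + 10*I ≈ 45.0 + 10.0*I)
m(E) = 2*E
m(Y)/A = (2*(45 + 10*I))/((2*√14782)) = (90 + 20*I)*(√14782/29564) = √14782*(90 + 20*I)/29564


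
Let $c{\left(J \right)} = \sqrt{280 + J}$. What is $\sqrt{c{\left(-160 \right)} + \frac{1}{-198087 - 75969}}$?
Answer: $\frac{\sqrt{-68514 + 37553345568 \sqrt{30}}}{137028} \approx 3.3097$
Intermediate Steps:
$\sqrt{c{\left(-160 \right)} + \frac{1}{-198087 - 75969}} = \sqrt{\sqrt{280 - 160} + \frac{1}{-198087 - 75969}} = \sqrt{\sqrt{120} + \frac{1}{-274056}} = \sqrt{2 \sqrt{30} - \frac{1}{274056}} = \sqrt{- \frac{1}{274056} + 2 \sqrt{30}}$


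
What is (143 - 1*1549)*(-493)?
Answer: 693158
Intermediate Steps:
(143 - 1*1549)*(-493) = (143 - 1549)*(-493) = -1406*(-493) = 693158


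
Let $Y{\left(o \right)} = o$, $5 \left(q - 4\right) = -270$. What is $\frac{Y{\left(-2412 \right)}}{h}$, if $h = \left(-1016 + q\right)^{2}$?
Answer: $- \frac{603}{284089} \approx -0.0021226$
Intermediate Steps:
$q = -50$ ($q = 4 + \frac{1}{5} \left(-270\right) = 4 - 54 = -50$)
$h = 1136356$ ($h = \left(-1016 - 50\right)^{2} = \left(-1066\right)^{2} = 1136356$)
$\frac{Y{\left(-2412 \right)}}{h} = - \frac{2412}{1136356} = \left(-2412\right) \frac{1}{1136356} = - \frac{603}{284089}$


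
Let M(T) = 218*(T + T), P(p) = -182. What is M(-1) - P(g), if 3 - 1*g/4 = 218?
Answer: -254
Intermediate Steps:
g = -860 (g = 12 - 4*218 = 12 - 872 = -860)
M(T) = 436*T (M(T) = 218*(2*T) = 436*T)
M(-1) - P(g) = 436*(-1) - 1*(-182) = -436 + 182 = -254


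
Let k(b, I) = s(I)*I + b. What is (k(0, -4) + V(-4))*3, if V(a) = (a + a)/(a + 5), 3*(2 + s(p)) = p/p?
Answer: -4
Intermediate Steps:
s(p) = -5/3 (s(p) = -2 + (p/p)/3 = -2 + (⅓)*1 = -2 + ⅓ = -5/3)
k(b, I) = b - 5*I/3 (k(b, I) = -5*I/3 + b = b - 5*I/3)
V(a) = 2*a/(5 + a) (V(a) = (2*a)/(5 + a) = 2*a/(5 + a))
(k(0, -4) + V(-4))*3 = ((0 - 5/3*(-4)) + 2*(-4)/(5 - 4))*3 = ((0 + 20/3) + 2*(-4)/1)*3 = (20/3 + 2*(-4)*1)*3 = (20/3 - 8)*3 = -4/3*3 = -4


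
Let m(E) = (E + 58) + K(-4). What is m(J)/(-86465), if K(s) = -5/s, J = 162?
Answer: -177/69172 ≈ -0.0025588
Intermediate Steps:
m(E) = 237/4 + E (m(E) = (E + 58) - 5/(-4) = (58 + E) - 5*(-¼) = (58 + E) + 5/4 = 237/4 + E)
m(J)/(-86465) = (237/4 + 162)/(-86465) = (885/4)*(-1/86465) = -177/69172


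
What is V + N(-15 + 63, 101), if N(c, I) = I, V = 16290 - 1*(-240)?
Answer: 16631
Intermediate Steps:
V = 16530 (V = 16290 + 240 = 16530)
V + N(-15 + 63, 101) = 16530 + 101 = 16631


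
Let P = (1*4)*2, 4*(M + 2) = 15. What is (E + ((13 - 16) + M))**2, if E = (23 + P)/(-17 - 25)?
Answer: 27889/7056 ≈ 3.9525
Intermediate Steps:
M = 7/4 (M = -2 + (1/4)*15 = -2 + 15/4 = 7/4 ≈ 1.7500)
P = 8 (P = 4*2 = 8)
E = -31/42 (E = (23 + 8)/(-17 - 25) = 31/(-42) = 31*(-1/42) = -31/42 ≈ -0.73810)
(E + ((13 - 16) + M))**2 = (-31/42 + ((13 - 16) + 7/4))**2 = (-31/42 + (-3 + 7/4))**2 = (-31/42 - 5/4)**2 = (-167/84)**2 = 27889/7056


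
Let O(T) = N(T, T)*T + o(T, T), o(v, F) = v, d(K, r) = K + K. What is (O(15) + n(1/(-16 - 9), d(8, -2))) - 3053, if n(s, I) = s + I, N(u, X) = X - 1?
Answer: -70301/25 ≈ -2812.0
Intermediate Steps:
d(K, r) = 2*K
N(u, X) = -1 + X
O(T) = T + T*(-1 + T) (O(T) = (-1 + T)*T + T = T*(-1 + T) + T = T + T*(-1 + T))
n(s, I) = I + s
(O(15) + n(1/(-16 - 9), d(8, -2))) - 3053 = (15**2 + (2*8 + 1/(-16 - 9))) - 3053 = (225 + (16 + 1/(-25))) - 3053 = (225 + (16 - 1/25)) - 3053 = (225 + 399/25) - 3053 = 6024/25 - 3053 = -70301/25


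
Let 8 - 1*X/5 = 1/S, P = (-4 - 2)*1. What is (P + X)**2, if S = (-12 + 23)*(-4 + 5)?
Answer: 136161/121 ≈ 1125.3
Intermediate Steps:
P = -6 (P = -6*1 = -6)
S = 11 (S = 11*1 = 11)
X = 435/11 (X = 40 - 5/11 = 435/11 ≈ 39.545)
(P + X)**2 = (-6 + 435/11)**2 = (369/11)**2 = 136161/121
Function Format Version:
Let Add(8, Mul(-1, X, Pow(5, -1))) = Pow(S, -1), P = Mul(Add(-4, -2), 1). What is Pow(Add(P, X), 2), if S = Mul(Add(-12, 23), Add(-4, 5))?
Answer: Rational(136161, 121) ≈ 1125.3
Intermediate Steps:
P = -6 (P = Mul(-6, 1) = -6)
S = 11 (S = Mul(11, 1) = 11)
X = Rational(435, 11) (X = Add(40, Mul(-5, Pow(11, -1))) = Add(40, Mul(-5, Rational(1, 11))) = Add(40, Rational(-5, 11)) = Rational(435, 11) ≈ 39.545)
Pow(Add(P, X), 2) = Pow(Add(-6, Rational(435, 11)), 2) = Pow(Rational(369, 11), 2) = Rational(136161, 121)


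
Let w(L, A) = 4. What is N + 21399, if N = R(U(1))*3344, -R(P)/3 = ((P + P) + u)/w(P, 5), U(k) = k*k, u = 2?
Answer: 11367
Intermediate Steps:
U(k) = k²
R(P) = -3/2 - 3*P/2 (R(P) = -3*((P + P) + 2)/4 = -3*(2*P + 2)/4 = -3*(2 + 2*P)/4 = -3*(½ + P/2) = -3/2 - 3*P/2)
N = -10032 (N = (-3/2 - 3/2*1²)*3344 = (-3/2 - 3/2*1)*3344 = (-3/2 - 3/2)*3344 = -3*3344 = -10032)
N + 21399 = -10032 + 21399 = 11367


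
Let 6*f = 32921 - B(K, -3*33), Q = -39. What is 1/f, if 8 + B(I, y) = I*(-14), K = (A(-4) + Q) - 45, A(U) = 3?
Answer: 6/31795 ≈ 0.00018871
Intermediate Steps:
K = -81 (K = (3 - 39) - 45 = -36 - 45 = -81)
B(I, y) = -8 - 14*I (B(I, y) = -8 + I*(-14) = -8 - 14*I)
f = 31795/6 (f = (32921 - (-8 - 14*(-81)))/6 = (32921 - (-8 + 1134))/6 = (32921 - 1*1126)/6 = (32921 - 1126)/6 = (1/6)*31795 = 31795/6 ≈ 5299.2)
1/f = 1/(31795/6) = 6/31795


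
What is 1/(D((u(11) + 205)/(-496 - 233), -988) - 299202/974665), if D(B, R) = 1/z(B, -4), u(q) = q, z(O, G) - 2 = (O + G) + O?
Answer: -13645310/9452019 ≈ -1.4436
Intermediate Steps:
z(O, G) = 2 + G + 2*O (z(O, G) = 2 + ((O + G) + O) = 2 + ((G + O) + O) = 2 + (G + 2*O) = 2 + G + 2*O)
D(B, R) = 1/(-2 + 2*B) (D(B, R) = 1/(2 - 4 + 2*B) = 1/(-2 + 2*B))
1/(D((u(11) + 205)/(-496 - 233), -988) - 299202/974665) = 1/(1/(2*(-1 + (11 + 205)/(-496 - 233))) - 299202/974665) = 1/(1/(2*(-1 + 216/(-729))) - 299202*1/974665) = 1/(1/(2*(-1 + 216*(-1/729))) - 299202/974665) = 1/(1/(2*(-1 - 8/27)) - 299202/974665) = 1/(1/(2*(-35/27)) - 299202/974665) = 1/((½)*(-27/35) - 299202/974665) = 1/(-27/70 - 299202/974665) = 1/(-9452019/13645310) = -13645310/9452019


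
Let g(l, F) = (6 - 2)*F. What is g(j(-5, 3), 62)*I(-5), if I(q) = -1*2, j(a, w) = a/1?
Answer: -496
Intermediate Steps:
j(a, w) = a (j(a, w) = a*1 = a)
I(q) = -2
g(l, F) = 4*F
g(j(-5, 3), 62)*I(-5) = (4*62)*(-2) = 248*(-2) = -496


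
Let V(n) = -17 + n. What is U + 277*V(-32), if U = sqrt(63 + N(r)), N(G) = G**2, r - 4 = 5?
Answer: -13561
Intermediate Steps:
r = 9 (r = 4 + 5 = 9)
U = 12 (U = sqrt(63 + 9**2) = sqrt(63 + 81) = sqrt(144) = 12)
U + 277*V(-32) = 12 + 277*(-17 - 32) = 12 + 277*(-49) = 12 - 13573 = -13561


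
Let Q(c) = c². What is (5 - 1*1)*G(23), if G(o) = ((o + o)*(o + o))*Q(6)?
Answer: 304704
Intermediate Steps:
G(o) = 144*o² (G(o) = ((o + o)*(o + o))*6² = ((2*o)*(2*o))*36 = (4*o²)*36 = 144*o²)
(5 - 1*1)*G(23) = (5 - 1*1)*(144*23²) = (5 - 1)*(144*529) = 4*76176 = 304704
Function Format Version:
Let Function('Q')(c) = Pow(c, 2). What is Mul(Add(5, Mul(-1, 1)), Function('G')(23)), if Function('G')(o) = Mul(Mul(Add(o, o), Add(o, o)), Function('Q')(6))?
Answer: 304704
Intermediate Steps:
Function('G')(o) = Mul(144, Pow(o, 2)) (Function('G')(o) = Mul(Mul(Add(o, o), Add(o, o)), Pow(6, 2)) = Mul(Mul(Mul(2, o), Mul(2, o)), 36) = Mul(Mul(4, Pow(o, 2)), 36) = Mul(144, Pow(o, 2)))
Mul(Add(5, Mul(-1, 1)), Function('G')(23)) = Mul(Add(5, Mul(-1, 1)), Mul(144, Pow(23, 2))) = Mul(Add(5, -1), Mul(144, 529)) = Mul(4, 76176) = 304704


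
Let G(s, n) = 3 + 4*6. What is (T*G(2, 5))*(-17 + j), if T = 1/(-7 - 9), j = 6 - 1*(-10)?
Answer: 27/16 ≈ 1.6875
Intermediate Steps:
G(s, n) = 27 (G(s, n) = 3 + 24 = 27)
j = 16 (j = 6 + 10 = 16)
T = -1/16 (T = 1/(-16) = -1/16 ≈ -0.062500)
(T*G(2, 5))*(-17 + j) = (-1/16*27)*(-17 + 16) = -27/16*(-1) = 27/16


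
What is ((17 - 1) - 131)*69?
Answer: -7935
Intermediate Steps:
((17 - 1) - 131)*69 = (16 - 131)*69 = -115*69 = -7935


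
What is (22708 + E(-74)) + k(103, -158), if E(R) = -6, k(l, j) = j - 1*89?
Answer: 22455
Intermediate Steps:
k(l, j) = -89 + j (k(l, j) = j - 89 = -89 + j)
(22708 + E(-74)) + k(103, -158) = (22708 - 6) + (-89 - 158) = 22702 - 247 = 22455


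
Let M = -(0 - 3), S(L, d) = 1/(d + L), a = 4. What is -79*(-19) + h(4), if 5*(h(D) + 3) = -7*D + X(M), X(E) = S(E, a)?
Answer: 10447/7 ≈ 1492.4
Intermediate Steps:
S(L, d) = 1/(L + d)
M = 3 (M = -1*(-3) = 3)
X(E) = 1/(4 + E) (X(E) = 1/(E + 4) = 1/(4 + E))
h(D) = -104/35 - 7*D/5 (h(D) = -3 + (-7*D + 1/(4 + 3))/5 = -3 + (-7*D + 1/7)/5 = -3 + (1/7 - 7*D)/5 = -3 + (1/35 - 7*D/5) = -104/35 - 7*D/5)
-79*(-19) + h(4) = -79*(-19) + (-104/35 - 7/5*4) = 1501 + (-104/35 - 28/5) = 1501 - 60/7 = 10447/7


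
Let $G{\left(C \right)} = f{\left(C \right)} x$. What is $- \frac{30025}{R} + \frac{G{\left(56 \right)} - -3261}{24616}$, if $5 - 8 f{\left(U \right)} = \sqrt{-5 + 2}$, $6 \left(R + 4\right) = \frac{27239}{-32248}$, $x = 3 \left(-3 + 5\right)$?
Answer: $\frac{572034825774069}{78888470624} - \frac{3 i \sqrt{3}}{98464} \approx 7251.2 - 5.2772 \cdot 10^{-5} i$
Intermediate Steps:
$x = 6$ ($x = 3 \cdot 2 = 6$)
$R = - \frac{801191}{193488}$ ($R = -4 + \frac{27239 \frac{1}{-32248}}{6} = -4 + \frac{27239 \left(- \frac{1}{32248}\right)}{6} = -4 + \frac{1}{6} \left(- \frac{27239}{32248}\right) = -4 - \frac{27239}{193488} = - \frac{801191}{193488} \approx -4.1408$)
$f{\left(U \right)} = \frac{5}{8} - \frac{i \sqrt{3}}{8}$ ($f{\left(U \right)} = \frac{5}{8} - \frac{\sqrt{-5 + 2}}{8} = \frac{5}{8} - \frac{\sqrt{-3}}{8} = \frac{5}{8} - \frac{i \sqrt{3}}{8}$)
$G{\left(C \right)} = \frac{15}{4} - \frac{3 i \sqrt{3}}{4}$ ($G{\left(C \right)} = \left(\frac{5}{8} - \frac{i \sqrt{3}}{8}\right) 6 = \frac{15}{4} - \frac{3 i \sqrt{3}}{4}$)
$- \frac{30025}{R} + \frac{G{\left(56 \right)} - -3261}{24616} = - \frac{30025}{- \frac{801191}{193488}} + \frac{\left(\frac{15}{4} - \frac{3 i \sqrt{3}}{4}\right) - -3261}{24616} = \left(-30025\right) \left(- \frac{193488}{801191}\right) + \left(\left(\frac{15}{4} - \frac{3 i \sqrt{3}}{4}\right) + 3261\right) \frac{1}{24616} = \frac{5809477200}{801191} + \left(\frac{13059}{4} - \frac{3 i \sqrt{3}}{4}\right) \frac{1}{24616} = \frac{5809477200}{801191} + \left(\frac{13059}{98464} - \frac{3 i \sqrt{3}}{98464}\right) = \frac{572034825774069}{78888470624} - \frac{3 i \sqrt{3}}{98464}$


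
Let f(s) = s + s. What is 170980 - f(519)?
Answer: 169942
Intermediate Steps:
f(s) = 2*s
170980 - f(519) = 170980 - 2*519 = 170980 - 1*1038 = 170980 - 1038 = 169942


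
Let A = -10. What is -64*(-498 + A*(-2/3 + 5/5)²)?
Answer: 287488/9 ≈ 31943.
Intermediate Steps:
-64*(-498 + A*(-2/3 + 5/5)²) = -64*(-498 - 10*(-2/3 + 5/5)²) = -64*(-498 - 10*(-2*⅓ + 5*(⅕))²) = -64*(-498 - 10*(-⅔ + 1)²) = -64*(-498 - 10*(⅓)²) = -64*(-498 - 10*⅑) = -64*(-498 - 10/9) = -64*(-4492/9) = 287488/9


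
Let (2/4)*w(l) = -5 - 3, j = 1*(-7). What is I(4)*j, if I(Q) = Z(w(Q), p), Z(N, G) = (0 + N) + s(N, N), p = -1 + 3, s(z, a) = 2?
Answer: 98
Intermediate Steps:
p = 2
j = -7
w(l) = -16 (w(l) = 2*(-5 - 3) = 2*(-8) = -16)
Z(N, G) = 2 + N (Z(N, G) = (0 + N) + 2 = N + 2 = 2 + N)
I(Q) = -14 (I(Q) = 2 - 16 = -14)
I(4)*j = -14*(-7) = 98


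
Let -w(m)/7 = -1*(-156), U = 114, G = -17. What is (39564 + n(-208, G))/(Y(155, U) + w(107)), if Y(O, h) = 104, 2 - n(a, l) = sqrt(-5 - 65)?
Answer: -19783/494 + I*sqrt(70)/988 ≈ -40.047 + 0.0084682*I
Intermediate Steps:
n(a, l) = 2 - I*sqrt(70) (n(a, l) = 2 - sqrt(-5 - 65) = 2 - sqrt(-70) = 2 - I*sqrt(70))
w(m) = -1092 (w(m) = -(-7)*(-156) = -7*156 = -1092)
(39564 + n(-208, G))/(Y(155, U) + w(107)) = (39564 + (2 - I*sqrt(70)))/(104 - 1092) = (39566 - I*sqrt(70))/(-988) = (39566 - I*sqrt(70))*(-1/988) = -19783/494 + I*sqrt(70)/988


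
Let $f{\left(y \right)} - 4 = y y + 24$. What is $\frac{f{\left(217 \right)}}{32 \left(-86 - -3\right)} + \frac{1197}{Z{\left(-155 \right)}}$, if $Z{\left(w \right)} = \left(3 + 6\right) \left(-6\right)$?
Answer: $- \frac{317975}{7968} \approx -39.906$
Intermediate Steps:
$Z{\left(w \right)} = -54$ ($Z{\left(w \right)} = 9 \left(-6\right) = -54$)
$f{\left(y \right)} = 28 + y^{2}$ ($f{\left(y \right)} = 4 + \left(y y + 24\right) = 4 + \left(y^{2} + 24\right) = 4 + \left(24 + y^{2}\right) = 28 + y^{2}$)
$\frac{f{\left(217 \right)}}{32 \left(-86 - -3\right)} + \frac{1197}{Z{\left(-155 \right)}} = \frac{28 + 217^{2}}{32 \left(-86 - -3\right)} + \frac{1197}{-54} = \frac{28 + 47089}{32 \left(-86 + \left(-2 + 5\right)\right)} + 1197 \left(- \frac{1}{54}\right) = \frac{47117}{32 \left(-86 + 3\right)} - \frac{133}{6} = \frac{47117}{32 \left(-83\right)} - \frac{133}{6} = \frac{47117}{-2656} - \frac{133}{6} = 47117 \left(- \frac{1}{2656}\right) - \frac{133}{6} = - \frac{47117}{2656} - \frac{133}{6} = - \frac{317975}{7968}$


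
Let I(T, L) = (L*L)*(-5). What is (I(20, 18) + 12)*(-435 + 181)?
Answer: 408432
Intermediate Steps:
I(T, L) = -5*L² (I(T, L) = L²*(-5) = -5*L²)
(I(20, 18) + 12)*(-435 + 181) = (-5*18² + 12)*(-435 + 181) = (-5*324 + 12)*(-254) = (-1620 + 12)*(-254) = -1608*(-254) = 408432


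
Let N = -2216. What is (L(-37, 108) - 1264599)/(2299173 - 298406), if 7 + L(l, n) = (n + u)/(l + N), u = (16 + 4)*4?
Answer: -2849157506/4507728051 ≈ -0.63206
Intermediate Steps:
u = 80 (u = 20*4 = 80)
L(l, n) = -7 + (80 + n)/(-2216 + l) (L(l, n) = -7 + (n + 80)/(l - 2216) = -7 + (80 + n)/(-2216 + l))
(L(-37, 108) - 1264599)/(2299173 - 298406) = ((15592 + 108 - 7*(-37))/(-2216 - 37) - 1264599)/(2299173 - 298406) = ((15592 + 108 + 259)/(-2253) - 1264599)/2000767 = (-1/2253*15959 - 1264599)*(1/2000767) = (-15959/2253 - 1264599)*(1/2000767) = -2849157506/2253*1/2000767 = -2849157506/4507728051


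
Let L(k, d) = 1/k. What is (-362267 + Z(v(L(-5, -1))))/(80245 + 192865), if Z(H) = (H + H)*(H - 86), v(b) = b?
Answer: -292123/220250 ≈ -1.3263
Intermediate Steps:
Z(H) = 2*H*(-86 + H) (Z(H) = (2*H)*(-86 + H) = 2*H*(-86 + H))
(-362267 + Z(v(L(-5, -1))))/(80245 + 192865) = (-362267 + 2*(-86 + 1/(-5))/(-5))/(80245 + 192865) = (-362267 + 2*(-1/5)*(-86 - 1/5))/273110 = (-362267 + 2*(-1/5)*(-431/5))*(1/273110) = (-362267 + 862/25)*(1/273110) = -9055813/25*1/273110 = -292123/220250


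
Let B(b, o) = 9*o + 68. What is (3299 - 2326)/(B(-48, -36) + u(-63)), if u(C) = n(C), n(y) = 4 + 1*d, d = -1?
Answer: -973/253 ≈ -3.8458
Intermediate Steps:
B(b, o) = 68 + 9*o
n(y) = 3 (n(y) = 4 + 1*(-1) = 4 - 1 = 3)
u(C) = 3
(3299 - 2326)/(B(-48, -36) + u(-63)) = (3299 - 2326)/((68 + 9*(-36)) + 3) = 973/((68 - 324) + 3) = 973/(-256 + 3) = 973/(-253) = 973*(-1/253) = -973/253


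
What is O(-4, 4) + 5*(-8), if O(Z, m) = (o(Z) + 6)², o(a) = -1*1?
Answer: -15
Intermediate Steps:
o(a) = -1
O(Z, m) = 25 (O(Z, m) = (-1 + 6)² = 5² = 25)
O(-4, 4) + 5*(-8) = 25 + 5*(-8) = 25 - 40 = -15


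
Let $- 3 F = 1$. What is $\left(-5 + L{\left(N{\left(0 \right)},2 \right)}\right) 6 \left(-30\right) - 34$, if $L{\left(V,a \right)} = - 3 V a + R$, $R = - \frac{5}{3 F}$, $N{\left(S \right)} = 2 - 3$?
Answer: $-1114$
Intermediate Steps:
$N{\left(S \right)} = -1$
$F = - \frac{1}{3}$ ($F = \left(- \frac{1}{3}\right) 1 = - \frac{1}{3} \approx -0.33333$)
$R = 5$ ($R = - \frac{5}{3 \left(- \frac{1}{3}\right)} = - \frac{5}{-1} = \left(-5\right) \left(-1\right) = 5$)
$L{\left(V,a \right)} = 5 - 3 V a$ ($L{\left(V,a \right)} = - 3 V a + 5 = 5 - 3 V a$)
$\left(-5 + L{\left(N{\left(0 \right)},2 \right)}\right) 6 \left(-30\right) - 34 = \left(-5 - \left(-5 - 6\right)\right) 6 \left(-30\right) - 34 = \left(-5 + \left(5 + 6\right)\right) 6 \left(-30\right) - 34 = \left(-5 + 11\right) 6 \left(-30\right) - 34 = 6 \cdot 6 \left(-30\right) - 34 = 36 \left(-30\right) - 34 = -1080 - 34 = -1114$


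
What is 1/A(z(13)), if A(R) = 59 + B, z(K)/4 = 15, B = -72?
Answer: -1/13 ≈ -0.076923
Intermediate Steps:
z(K) = 60 (z(K) = 4*15 = 60)
A(R) = -13 (A(R) = 59 - 72 = -13)
1/A(z(13)) = 1/(-13) = -1/13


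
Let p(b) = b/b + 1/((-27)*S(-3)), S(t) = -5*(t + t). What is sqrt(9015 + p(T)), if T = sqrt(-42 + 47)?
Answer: sqrt(73029590)/90 ≈ 94.953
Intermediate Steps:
T = sqrt(5) ≈ 2.2361
S(t) = -10*t
p(b) = 809/810 (p(b) = b/b + 1/((-27)*((-10*(-3)))) = 1 - 1/27/30 = 1 - 1/27*1/30 = 1 - 1/810 = 809/810)
sqrt(9015 + p(T)) = sqrt(9015 + 809/810) = sqrt(7302959/810) = sqrt(73029590)/90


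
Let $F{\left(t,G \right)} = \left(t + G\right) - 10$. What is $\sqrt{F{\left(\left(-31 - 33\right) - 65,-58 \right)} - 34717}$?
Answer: $23 i \sqrt{66} \approx 186.85 i$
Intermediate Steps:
$F{\left(t,G \right)} = -10 + G + t$ ($F{\left(t,G \right)} = \left(G + t\right) - 10 = -10 + G + t$)
$\sqrt{F{\left(\left(-31 - 33\right) - 65,-58 \right)} - 34717} = \sqrt{\left(-10 - 58 - 129\right) - 34717} = \sqrt{-197 - 34717} = \sqrt{-34914} = 23 i \sqrt{66}$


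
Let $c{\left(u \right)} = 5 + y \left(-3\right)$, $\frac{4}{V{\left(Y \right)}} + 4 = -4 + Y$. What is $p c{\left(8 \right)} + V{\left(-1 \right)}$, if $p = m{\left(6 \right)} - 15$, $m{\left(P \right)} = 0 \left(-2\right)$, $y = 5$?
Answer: $\frac{1346}{9} \approx 149.56$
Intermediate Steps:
$V{\left(Y \right)} = \frac{4}{-8 + Y}$ ($V{\left(Y \right)} = \frac{4}{-4 + \left(-4 + Y\right)} = \frac{4}{-8 + Y}$)
$c{\left(u \right)} = -10$ ($c{\left(u \right)} = 5 + 5 \left(-3\right) = 5 - 15 = -10$)
$m{\left(P \right)} = 0$
$p = -15$ ($p = 0 - 15 = -15$)
$p c{\left(8 \right)} + V{\left(-1 \right)} = \left(-15\right) \left(-10\right) + \frac{4}{-8 - 1} = 150 + \frac{4}{-9} = 150 + 4 \left(- \frac{1}{9}\right) = 150 - \frac{4}{9} = \frac{1346}{9}$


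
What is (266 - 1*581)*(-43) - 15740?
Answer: -2195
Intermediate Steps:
(266 - 1*581)*(-43) - 15740 = (266 - 581)*(-43) - 15740 = -315*(-43) - 15740 = 13545 - 15740 = -2195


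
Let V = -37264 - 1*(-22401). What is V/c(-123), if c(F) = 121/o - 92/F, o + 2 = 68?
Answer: -3656298/635 ≈ -5758.0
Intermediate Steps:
V = -14863 (V = -37264 + 22401 = -14863)
o = 66 (o = -2 + 68 = 66)
c(F) = 11/6 - 92/F (c(F) = 121/66 - 92/F = 121*(1/66) - 92/F = 11/6 - 92/F)
V/c(-123) = -14863/(11/6 - 92/(-123)) = -14863/(11/6 - 92*(-1/123)) = -14863/(11/6 + 92/123) = -14863/635/246 = -14863*246/635 = -3656298/635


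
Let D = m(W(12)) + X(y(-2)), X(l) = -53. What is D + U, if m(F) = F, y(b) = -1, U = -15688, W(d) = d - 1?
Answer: -15730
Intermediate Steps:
W(d) = -1 + d
D = -42 (D = (-1 + 12) - 53 = 11 - 53 = -42)
D + U = -42 - 15688 = -15730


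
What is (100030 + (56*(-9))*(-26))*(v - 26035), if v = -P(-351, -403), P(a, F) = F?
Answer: -2899850688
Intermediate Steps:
v = 403 (v = -1*(-403) = 403)
(100030 + (56*(-9))*(-26))*(v - 26035) = (100030 + (56*(-9))*(-26))*(403 - 26035) = (100030 - 504*(-26))*(-25632) = (100030 + 13104)*(-25632) = 113134*(-25632) = -2899850688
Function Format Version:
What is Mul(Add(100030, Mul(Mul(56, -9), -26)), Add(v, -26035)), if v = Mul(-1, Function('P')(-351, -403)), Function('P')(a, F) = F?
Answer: -2899850688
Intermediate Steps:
v = 403 (v = Mul(-1, -403) = 403)
Mul(Add(100030, Mul(Mul(56, -9), -26)), Add(v, -26035)) = Mul(Add(100030, Mul(Mul(56, -9), -26)), Add(403, -26035)) = Mul(Add(100030, Mul(-504, -26)), -25632) = Mul(Add(100030, 13104), -25632) = Mul(113134, -25632) = -2899850688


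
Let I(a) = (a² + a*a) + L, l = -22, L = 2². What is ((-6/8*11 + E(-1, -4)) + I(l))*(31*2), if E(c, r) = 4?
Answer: 120001/2 ≈ 60001.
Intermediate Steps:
L = 4
I(a) = 4 + 2*a² (I(a) = (a² + a*a) + 4 = (a² + a²) + 4 = 2*a² + 4 = 4 + 2*a²)
((-6/8*11 + E(-1, -4)) + I(l))*(31*2) = ((-6/8*11 + 4) + (4 + 2*(-22)²))*(31*2) = ((-6*⅛*11 + 4) + (4 + 2*484))*62 = ((-¾*11 + 4) + (4 + 968))*62 = ((-33/4 + 4) + 972)*62 = (-17/4 + 972)*62 = (3871/4)*62 = 120001/2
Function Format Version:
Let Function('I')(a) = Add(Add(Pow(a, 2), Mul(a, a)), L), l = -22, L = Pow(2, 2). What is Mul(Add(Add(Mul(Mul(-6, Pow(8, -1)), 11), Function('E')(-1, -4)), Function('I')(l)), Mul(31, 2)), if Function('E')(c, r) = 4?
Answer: Rational(120001, 2) ≈ 60001.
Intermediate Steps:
L = 4
Function('I')(a) = Add(4, Mul(2, Pow(a, 2))) (Function('I')(a) = Add(Add(Pow(a, 2), Mul(a, a)), 4) = Add(Add(Pow(a, 2), Pow(a, 2)), 4) = Add(Mul(2, Pow(a, 2)), 4) = Add(4, Mul(2, Pow(a, 2))))
Mul(Add(Add(Mul(Mul(-6, Pow(8, -1)), 11), Function('E')(-1, -4)), Function('I')(l)), Mul(31, 2)) = Mul(Add(Add(Mul(Mul(-6, Pow(8, -1)), 11), 4), Add(4, Mul(2, Pow(-22, 2)))), Mul(31, 2)) = Mul(Add(Add(Mul(Mul(-6, Rational(1, 8)), 11), 4), Add(4, Mul(2, 484))), 62) = Mul(Add(Add(Mul(Rational(-3, 4), 11), 4), Add(4, 968)), 62) = Mul(Add(Add(Rational(-33, 4), 4), 972), 62) = Mul(Add(Rational(-17, 4), 972), 62) = Mul(Rational(3871, 4), 62) = Rational(120001, 2)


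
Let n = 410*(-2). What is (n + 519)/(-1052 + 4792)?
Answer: -301/3740 ≈ -0.080481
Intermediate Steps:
n = -820
(n + 519)/(-1052 + 4792) = (-820 + 519)/(-1052 + 4792) = -301/3740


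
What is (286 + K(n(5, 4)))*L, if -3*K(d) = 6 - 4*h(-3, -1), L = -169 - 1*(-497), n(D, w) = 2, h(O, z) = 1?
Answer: 280768/3 ≈ 93589.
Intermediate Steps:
L = 328 (L = -169 + 497 = 328)
K(d) = -⅔ (K(d) = -(6 - 4*1)/3 = -(6 - 4)/3 = -⅓*2 = -⅔)
(286 + K(n(5, 4)))*L = (286 - ⅔)*328 = (856/3)*328 = 280768/3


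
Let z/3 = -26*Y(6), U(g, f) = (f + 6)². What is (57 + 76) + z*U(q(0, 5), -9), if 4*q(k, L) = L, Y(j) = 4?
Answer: -2675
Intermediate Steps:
q(k, L) = L/4
U(g, f) = (6 + f)²
z = -312 (z = 3*(-26*4) = 3*(-104) = -312)
(57 + 76) + z*U(q(0, 5), -9) = (57 + 76) - 312*(6 - 9)² = 133 - 312*(-3)² = 133 - 312*9 = 133 - 2808 = -2675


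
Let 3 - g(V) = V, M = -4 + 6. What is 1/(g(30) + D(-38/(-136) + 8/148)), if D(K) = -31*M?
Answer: -1/89 ≈ -0.011236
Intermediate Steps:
M = 2
g(V) = 3 - V
D(K) = -62 (D(K) = -31*2 = -62)
1/(g(30) + D(-38/(-136) + 8/148)) = 1/((3 - 1*30) - 62) = 1/((3 - 30) - 62) = 1/(-27 - 62) = 1/(-89) = -1/89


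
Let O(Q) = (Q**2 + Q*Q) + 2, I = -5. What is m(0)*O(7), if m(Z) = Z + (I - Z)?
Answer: -500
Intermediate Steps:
m(Z) = -5 (m(Z) = Z + (-5 - Z) = -5)
O(Q) = 2 + 2*Q**2 (O(Q) = (Q**2 + Q**2) + 2 = 2*Q**2 + 2 = 2 + 2*Q**2)
m(0)*O(7) = -5*(2 + 2*7**2) = -5*(2 + 2*49) = -5*(2 + 98) = -5*100 = -500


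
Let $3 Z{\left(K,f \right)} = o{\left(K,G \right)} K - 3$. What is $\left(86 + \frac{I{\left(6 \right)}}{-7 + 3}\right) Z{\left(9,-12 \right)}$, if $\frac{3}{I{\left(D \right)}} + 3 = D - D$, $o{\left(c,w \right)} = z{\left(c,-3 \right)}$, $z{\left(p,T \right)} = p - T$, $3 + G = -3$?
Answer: $\frac{12075}{4} \approx 3018.8$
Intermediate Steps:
$G = -6$ ($G = -3 - 3 = -6$)
$o{\left(c,w \right)} = 3 + c$ ($o{\left(c,w \right)} = c - -3 = c + 3 = 3 + c$)
$I{\left(D \right)} = -1$ ($I{\left(D \right)} = \frac{3}{-3 + \left(D - D\right)} = \frac{3}{-3 + 0} = \frac{3}{-3} = 3 \left(- \frac{1}{3}\right) = -1$)
$Z{\left(K,f \right)} = -1 + \frac{K \left(3 + K\right)}{3}$ ($Z{\left(K,f \right)} = \frac{\left(3 + K\right) K - 3}{3} = \frac{K \left(3 + K\right) - 3}{3} = \frac{-3 + K \left(3 + K\right)}{3} = -1 + \frac{K \left(3 + K\right)}{3}$)
$\left(86 + \frac{I{\left(6 \right)}}{-7 + 3}\right) Z{\left(9,-12 \right)} = \left(86 + \frac{1}{-7 + 3} \left(-1\right)\right) \left(-1 + \frac{1}{3} \cdot 9 \left(3 + 9\right)\right) = \left(86 + \frac{1}{-4} \left(-1\right)\right) \left(-1 + \frac{1}{3} \cdot 9 \cdot 12\right) = \left(86 - - \frac{1}{4}\right) \left(-1 + 36\right) = \left(86 + \frac{1}{4}\right) 35 = \frac{345}{4} \cdot 35 = \frac{12075}{4}$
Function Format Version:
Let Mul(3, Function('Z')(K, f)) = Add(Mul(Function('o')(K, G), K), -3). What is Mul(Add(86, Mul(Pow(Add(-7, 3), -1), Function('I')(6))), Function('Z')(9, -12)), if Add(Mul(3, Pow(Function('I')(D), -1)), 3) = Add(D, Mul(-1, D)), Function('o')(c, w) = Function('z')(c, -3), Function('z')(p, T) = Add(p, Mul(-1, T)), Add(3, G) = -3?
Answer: Rational(12075, 4) ≈ 3018.8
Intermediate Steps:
G = -6 (G = Add(-3, -3) = -6)
Function('o')(c, w) = Add(3, c) (Function('o')(c, w) = Add(c, Mul(-1, -3)) = Add(c, 3) = Add(3, c))
Function('I')(D) = -1 (Function('I')(D) = Mul(3, Pow(Add(-3, Add(D, Mul(-1, D))), -1)) = Mul(3, Pow(Add(-3, 0), -1)) = Mul(3, Pow(-3, -1)) = Mul(3, Rational(-1, 3)) = -1)
Function('Z')(K, f) = Add(-1, Mul(Rational(1, 3), K, Add(3, K))) (Function('Z')(K, f) = Mul(Rational(1, 3), Add(Mul(Add(3, K), K), -3)) = Mul(Rational(1, 3), Add(Mul(K, Add(3, K)), -3)) = Mul(Rational(1, 3), Add(-3, Mul(K, Add(3, K)))) = Add(-1, Mul(Rational(1, 3), K, Add(3, K))))
Mul(Add(86, Mul(Pow(Add(-7, 3), -1), Function('I')(6))), Function('Z')(9, -12)) = Mul(Add(86, Mul(Pow(Add(-7, 3), -1), -1)), Add(-1, Mul(Rational(1, 3), 9, Add(3, 9)))) = Mul(Add(86, Mul(Pow(-4, -1), -1)), Add(-1, Mul(Rational(1, 3), 9, 12))) = Mul(Add(86, Mul(Rational(-1, 4), -1)), Add(-1, 36)) = Mul(Add(86, Rational(1, 4)), 35) = Mul(Rational(345, 4), 35) = Rational(12075, 4)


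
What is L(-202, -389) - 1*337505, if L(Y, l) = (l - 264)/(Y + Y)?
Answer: -136351367/404 ≈ -3.3750e+5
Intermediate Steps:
L(Y, l) = (-264 + l)/(2*Y) (L(Y, l) = (-264 + l)/((2*Y)) = (-264 + l)*(1/(2*Y)) = (-264 + l)/(2*Y))
L(-202, -389) - 1*337505 = (½)*(-264 - 389)/(-202) - 1*337505 = (½)*(-1/202)*(-653) - 337505 = 653/404 - 337505 = -136351367/404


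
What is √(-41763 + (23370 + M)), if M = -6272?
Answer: I*√24665 ≈ 157.05*I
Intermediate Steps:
√(-41763 + (23370 + M)) = √(-41763 + (23370 - 6272)) = √(-41763 + 17098) = √(-24665) = I*√24665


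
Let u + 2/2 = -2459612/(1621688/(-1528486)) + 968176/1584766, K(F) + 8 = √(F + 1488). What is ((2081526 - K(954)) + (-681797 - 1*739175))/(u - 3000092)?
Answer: -53051303158127953/54760168725002617 + 160624750313*√2442/109520337450005234 ≈ -0.96872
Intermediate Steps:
K(F) = -8 + √(1488 + F) (K(F) = -8 + √(F + 1488) = -8 + √(1488 + F))
u = 372368690966023562/160624750313 (u = -1 + (-2459612/(1621688/(-1528486)) + 968176/1584766) = -1 + (-2459612/(1621688*(-1/1528486)) + 968176*(1/1584766)) = -1 + (-2459612/(-810844/764243) + 484088/792383) = -1 + (-2459612*(-764243/810844) + 484088/792383) = -1 + (469935313429/202711 + 484088/792383) = -1 + 372368851590773875/160624750313 = 372368690966023562/160624750313 ≈ 2.3183e+6)
((2081526 - K(954)) + (-681797 - 1*739175))/(u - 3000092) = ((2081526 - (-8 + √(1488 + 954))) + (-681797 - 1*739175))/(372368690966023562/160624750313 - 3000092) = ((2081526 - (-8 + √2442)) + (-681797 - 739175))/(-109520337450005234/160624750313) = ((2081526 + (8 - √2442)) - 1420972)*(-160624750313/109520337450005234) = ((2081534 - √2442) - 1420972)*(-160624750313/109520337450005234) = (660562 - √2442)*(-160624750313/109520337450005234) = -53051303158127953/54760168725002617 + 160624750313*√2442/109520337450005234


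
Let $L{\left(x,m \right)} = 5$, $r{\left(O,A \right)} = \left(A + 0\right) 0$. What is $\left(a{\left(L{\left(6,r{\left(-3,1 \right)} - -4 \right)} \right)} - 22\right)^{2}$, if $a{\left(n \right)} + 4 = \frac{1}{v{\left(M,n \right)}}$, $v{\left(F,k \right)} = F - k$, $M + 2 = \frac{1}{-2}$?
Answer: $\frac{153664}{225} \approx 682.95$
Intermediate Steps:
$M = - \frac{5}{2}$ ($M = -2 + \frac{1}{-2} = -2 - \frac{1}{2} = - \frac{5}{2} \approx -2.5$)
$r{\left(O,A \right)} = 0$ ($r{\left(O,A \right)} = A 0 = 0$)
$a{\left(n \right)} = -4 + \frac{1}{- \frac{5}{2} - n}$
$\left(a{\left(L{\left(6,r{\left(-3,1 \right)} - -4 \right)} \right)} - 22\right)^{2} = \left(\frac{2 \left(-11 - 20\right)}{5 + 2 \cdot 5} - 22\right)^{2} = \left(\frac{2 \left(-11 - 20\right)}{5 + 10} - 22\right)^{2} = \left(2 \cdot \frac{1}{15} \left(-31\right) - 22\right)^{2} = \left(- \frac{62}{15} - 22\right)^{2} = \left(- \frac{392}{15}\right)^{2} = \frac{153664}{225}$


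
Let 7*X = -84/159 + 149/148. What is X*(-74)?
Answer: -3753/742 ≈ -5.0580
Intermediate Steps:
X = 3753/54908 (X = (-84/159 + 149/148)/7 = (-84*1/159 + 149*(1/148))/7 = (-28/53 + 149/148)/7 = (⅐)*(3753/7844) = 3753/54908 ≈ 0.068351)
X*(-74) = (3753/54908)*(-74) = -3753/742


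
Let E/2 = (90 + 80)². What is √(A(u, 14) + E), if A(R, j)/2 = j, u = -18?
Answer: 2*√14457 ≈ 240.47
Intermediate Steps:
A(R, j) = 2*j
E = 57800 (E = 2*(90 + 80)² = 2*170² = 2*28900 = 57800)
√(A(u, 14) + E) = √(2*14 + 57800) = √(28 + 57800) = √57828 = 2*√14457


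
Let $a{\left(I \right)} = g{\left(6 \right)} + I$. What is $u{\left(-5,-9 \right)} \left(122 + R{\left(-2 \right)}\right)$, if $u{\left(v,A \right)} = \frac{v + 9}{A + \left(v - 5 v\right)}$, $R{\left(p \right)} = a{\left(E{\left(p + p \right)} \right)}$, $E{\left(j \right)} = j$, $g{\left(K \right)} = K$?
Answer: $\frac{496}{11} \approx 45.091$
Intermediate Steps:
$a{\left(I \right)} = 6 + I$
$R{\left(p \right)} = 6 + 2 p$ ($R{\left(p \right)} = 6 + \left(p + p\right) = 6 + 2 p$)
$u{\left(v,A \right)} = \frac{9 + v}{A - 4 v}$
$u{\left(-5,-9 \right)} \left(122 + R{\left(-2 \right)}\right) = \frac{9 - 5}{-9 - -20} \left(122 + \left(6 + 2 \left(-2\right)\right)\right) = \frac{1}{-9 + 20} \cdot 4 \left(122 + \left(6 - 4\right)\right) = \frac{1}{11} \cdot 4 \left(122 + 2\right) = \frac{1}{11} \cdot 4 \cdot 124 = \frac{4}{11} \cdot 124 = \frac{496}{11}$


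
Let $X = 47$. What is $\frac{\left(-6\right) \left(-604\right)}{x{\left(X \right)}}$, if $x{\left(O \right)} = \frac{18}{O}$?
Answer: $\frac{28388}{3} \approx 9462.7$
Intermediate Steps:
$\frac{\left(-6\right) \left(-604\right)}{x{\left(X \right)}} = \frac{\left(-6\right) \left(-604\right)}{18 \cdot \frac{1}{47}} = \frac{3624}{18 \cdot \frac{1}{47}} = \frac{3624}{\frac{18}{47}} = 3624 \cdot \frac{47}{18} = \frac{28388}{3}$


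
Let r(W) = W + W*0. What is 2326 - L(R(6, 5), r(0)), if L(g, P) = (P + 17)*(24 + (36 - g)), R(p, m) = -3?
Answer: 1255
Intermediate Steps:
r(W) = W (r(W) = W + 0 = W)
L(g, P) = (17 + P)*(60 - g)
2326 - L(R(6, 5), r(0)) = 2326 - (1020 - 17*(-3) + 60*0 - 1*0*(-3)) = 2326 - (1020 + 51 + 0 + 0) = 2326 - 1*1071 = 2326 - 1071 = 1255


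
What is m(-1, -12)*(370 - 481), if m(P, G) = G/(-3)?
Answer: -444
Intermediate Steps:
m(P, G) = -G/3 (m(P, G) = G*(-⅓) = -G/3)
m(-1, -12)*(370 - 481) = (-⅓*(-12))*(370 - 481) = 4*(-111) = -444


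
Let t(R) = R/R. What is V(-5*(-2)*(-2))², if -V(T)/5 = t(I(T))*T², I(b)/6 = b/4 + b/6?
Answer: 4000000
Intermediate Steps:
I(b) = 5*b/2 (I(b) = 6*(b/4 + b/6) = 6*(5*b/12) = 5*b/2)
t(R) = 1
V(T) = -5*T²
V(-5*(-2)*(-2))² = (-5*(-5*(-2)*(-2))²)² = (-5*(10*(-2))²)² = (-5*(-20)²)² = (-5*400)² = (-2000)² = 4000000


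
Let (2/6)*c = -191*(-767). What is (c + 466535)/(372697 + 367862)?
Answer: 906026/740559 ≈ 1.2234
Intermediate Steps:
c = 439491 (c = 3*(-191*(-767)) = 3*146497 = 439491)
(c + 466535)/(372697 + 367862) = (439491 + 466535)/(372697 + 367862) = 906026/740559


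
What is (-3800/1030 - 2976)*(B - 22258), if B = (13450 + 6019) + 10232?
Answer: -2284316244/103 ≈ -2.2178e+7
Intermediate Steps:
B = 29701 (B = 19469 + 10232 = 29701)
(-3800/1030 - 2976)*(B - 22258) = (-3800/1030 - 2976)*(29701 - 22258) = (-3800*1/1030 - 2976)*7443 = (-380/103 - 2976)*7443 = -306908/103*7443 = -2284316244/103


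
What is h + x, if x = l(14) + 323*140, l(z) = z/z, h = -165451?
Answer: -120230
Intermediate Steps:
l(z) = 1
x = 45221 (x = 1 + 323*140 = 1 + 45220 = 45221)
h + x = -165451 + 45221 = -120230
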